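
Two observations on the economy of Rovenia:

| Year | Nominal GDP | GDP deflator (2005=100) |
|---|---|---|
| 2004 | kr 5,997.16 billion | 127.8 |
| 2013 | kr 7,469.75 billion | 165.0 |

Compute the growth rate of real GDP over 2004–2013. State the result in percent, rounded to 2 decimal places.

-3.53%

Deflate each year: 2004 → 5997.16/1.278 = 4692.61; 2013 → 7469.75/1.650 = 4527.12.
So real GDP changed by 4527.12/4692.61 − 1 = -0.0353, i.e. -3.53%.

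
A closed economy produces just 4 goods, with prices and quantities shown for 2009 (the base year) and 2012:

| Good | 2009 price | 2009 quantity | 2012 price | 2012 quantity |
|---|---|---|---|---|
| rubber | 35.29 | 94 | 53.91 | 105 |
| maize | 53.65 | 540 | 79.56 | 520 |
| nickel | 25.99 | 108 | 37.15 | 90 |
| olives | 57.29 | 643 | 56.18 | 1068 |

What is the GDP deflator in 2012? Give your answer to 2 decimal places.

116.03

Nominal GDP 2012 = 53.91·105 + 79.56·520 + 37.15·90 + 56.18·1068 = 110375.49.
Real GDP 2012 (at 2009 prices) = 35.29·105 + 53.65·520 + 25.99·90 + 57.29·1068 = 95128.27.
Deflator = Nominal/Real × 100 = 110375.49/95128.27 × 100 = 116.028.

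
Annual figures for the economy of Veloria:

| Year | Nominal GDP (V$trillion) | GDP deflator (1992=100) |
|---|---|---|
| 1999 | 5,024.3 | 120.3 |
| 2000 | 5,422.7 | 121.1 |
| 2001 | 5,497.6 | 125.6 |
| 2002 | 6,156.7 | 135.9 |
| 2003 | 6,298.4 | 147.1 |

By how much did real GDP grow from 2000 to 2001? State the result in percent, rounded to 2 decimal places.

Real GDP 2000 = 5422.7/1.211 = 4477.87.
Real GDP 2001 = 5497.6/1.256 = 4377.07.
Change = 4377.07/4477.87 − 1 = -0.0225.

-2.25%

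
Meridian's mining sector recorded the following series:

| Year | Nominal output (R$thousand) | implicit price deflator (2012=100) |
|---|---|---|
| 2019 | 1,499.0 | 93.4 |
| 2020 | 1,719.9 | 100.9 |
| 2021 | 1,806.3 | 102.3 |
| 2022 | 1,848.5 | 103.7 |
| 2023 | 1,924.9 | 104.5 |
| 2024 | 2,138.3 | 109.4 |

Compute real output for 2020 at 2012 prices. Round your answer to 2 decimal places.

R$1,704.56 thousand

Real output 2020 = 1719.9 / 1.009 = 1704.56.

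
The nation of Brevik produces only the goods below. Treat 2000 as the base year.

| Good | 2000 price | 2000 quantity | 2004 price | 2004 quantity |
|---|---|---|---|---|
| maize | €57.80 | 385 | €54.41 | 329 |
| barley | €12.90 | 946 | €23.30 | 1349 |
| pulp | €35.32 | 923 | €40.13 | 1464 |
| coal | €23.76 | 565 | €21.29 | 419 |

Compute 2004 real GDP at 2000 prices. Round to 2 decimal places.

€98082.22

Real GDP 2004 = Σ (p_2000 × q_2004) = 57.80·329 + 12.90·1349 + 35.32·1464 + 23.76·419 = 98082.22.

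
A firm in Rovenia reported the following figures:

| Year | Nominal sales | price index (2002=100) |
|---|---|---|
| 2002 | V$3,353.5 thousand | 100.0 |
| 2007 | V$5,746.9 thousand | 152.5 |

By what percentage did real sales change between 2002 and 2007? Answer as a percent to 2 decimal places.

Real sales 2002 = 3353.5 / 1.000 = 3353.50.
Real sales 2007 = 5746.9 / 1.525 = 3768.46.
Real growth = 3768.46 / 3353.50 − 1 = 0.1237.

12.37%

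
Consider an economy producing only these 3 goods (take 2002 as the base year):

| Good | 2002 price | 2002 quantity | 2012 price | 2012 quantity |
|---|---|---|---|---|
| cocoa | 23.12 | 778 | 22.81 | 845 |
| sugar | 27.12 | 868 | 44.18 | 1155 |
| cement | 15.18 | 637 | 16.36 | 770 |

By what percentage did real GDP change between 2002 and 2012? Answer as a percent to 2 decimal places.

Real GDP 2002 = Nominal GDP 2002 = 23.12·778 + 27.12·868 + 15.18·637 = 51197.18.
Real GDP 2012 (at 2002 prices) = 23.12·845 + 27.12·1155 + 15.18·770 = 62548.60.
Real growth = 62548.60/51197.18 − 1 = 0.2217.

22.17%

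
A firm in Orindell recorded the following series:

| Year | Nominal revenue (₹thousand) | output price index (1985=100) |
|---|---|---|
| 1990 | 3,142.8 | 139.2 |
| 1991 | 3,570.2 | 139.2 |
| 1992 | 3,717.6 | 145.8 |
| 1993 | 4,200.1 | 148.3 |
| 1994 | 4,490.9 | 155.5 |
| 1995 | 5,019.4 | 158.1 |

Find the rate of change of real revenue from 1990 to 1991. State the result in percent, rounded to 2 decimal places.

Real revenue 1990 = 3142.8/1.392 = 2257.76.
Real revenue 1991 = 3570.2/1.392 = 2564.80.
Change = 2564.80/2257.76 − 1 = 0.1360.

13.60%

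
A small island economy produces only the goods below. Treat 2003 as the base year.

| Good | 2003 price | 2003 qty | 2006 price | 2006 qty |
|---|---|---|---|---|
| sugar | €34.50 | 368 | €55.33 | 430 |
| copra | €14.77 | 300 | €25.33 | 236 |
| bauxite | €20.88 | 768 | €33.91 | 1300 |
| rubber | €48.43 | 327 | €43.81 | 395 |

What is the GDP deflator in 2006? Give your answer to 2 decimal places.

141.12

Nominal GDP 2006 = 55.33·430 + 25.33·236 + 33.91·1300 + 43.81·395 = 91157.73.
Real GDP 2006 (at 2003 prices) = 34.50·430 + 14.77·236 + 20.88·1300 + 48.43·395 = 64594.57.
Deflator = Nominal/Real × 100 = 91157.73/64594.57 × 100 = 141.123.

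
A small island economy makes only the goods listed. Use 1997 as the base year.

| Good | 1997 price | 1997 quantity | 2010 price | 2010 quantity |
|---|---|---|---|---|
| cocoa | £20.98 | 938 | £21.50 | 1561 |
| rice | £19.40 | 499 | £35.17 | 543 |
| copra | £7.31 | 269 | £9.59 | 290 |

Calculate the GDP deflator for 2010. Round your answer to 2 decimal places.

122.10

Nominal GDP 2010 = 21.50·1561 + 35.17·543 + 9.59·290 = 55439.91.
Real GDP 2010 (at 1997 prices) = 20.98·1561 + 19.40·543 + 7.31·290 = 45403.88.
Deflator = Nominal/Real × 100 = 55439.91/45403.88 × 100 = 122.104.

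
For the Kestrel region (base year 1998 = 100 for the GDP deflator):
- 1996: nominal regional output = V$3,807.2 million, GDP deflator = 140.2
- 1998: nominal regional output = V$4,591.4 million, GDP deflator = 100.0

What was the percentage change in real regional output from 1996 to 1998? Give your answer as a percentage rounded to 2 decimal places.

Real regional output 1996 = 3807.2 / 1.402 = 2715.55.
Real regional output 1998 = 4591.4 / 1.000 = 4591.40.
Real growth = 4591.40 / 2715.55 − 1 = 0.6908.

69.08%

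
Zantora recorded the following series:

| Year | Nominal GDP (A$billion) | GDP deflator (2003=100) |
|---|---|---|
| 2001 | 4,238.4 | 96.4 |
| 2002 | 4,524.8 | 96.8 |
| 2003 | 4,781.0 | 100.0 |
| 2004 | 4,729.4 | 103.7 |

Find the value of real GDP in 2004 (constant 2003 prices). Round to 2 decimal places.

Real GDP 2004 = 4729.4 / 1.037 = 4560.66.

A$4,560.66 billion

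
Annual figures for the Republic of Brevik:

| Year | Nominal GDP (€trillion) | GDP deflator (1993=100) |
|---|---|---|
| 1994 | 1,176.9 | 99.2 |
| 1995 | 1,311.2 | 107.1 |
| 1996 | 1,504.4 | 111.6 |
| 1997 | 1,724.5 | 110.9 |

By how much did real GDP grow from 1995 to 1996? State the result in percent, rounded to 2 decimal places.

Real GDP 1995 = 1311.2/1.071 = 1224.28.
Real GDP 1996 = 1504.4/1.116 = 1348.03.
Change = 1348.03/1224.28 − 1 = 0.1011.

10.11%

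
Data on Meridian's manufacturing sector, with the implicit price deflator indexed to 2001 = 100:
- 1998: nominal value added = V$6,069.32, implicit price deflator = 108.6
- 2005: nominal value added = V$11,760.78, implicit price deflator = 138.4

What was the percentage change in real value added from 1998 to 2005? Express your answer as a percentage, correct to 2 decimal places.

Deflate each year: 1998 → 6069.32/1.086 = 5588.69; 2005 → 11760.78/1.384 = 8497.67.
So real value added changed by 8497.67/5588.69 − 1 = 0.5205, i.e. 52.05%.

52.05%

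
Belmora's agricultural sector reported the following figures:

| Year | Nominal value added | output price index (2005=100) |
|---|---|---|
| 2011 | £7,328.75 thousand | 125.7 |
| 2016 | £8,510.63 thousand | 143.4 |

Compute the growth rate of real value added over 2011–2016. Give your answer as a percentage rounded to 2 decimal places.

1.79%

Real value added 2011 = 7328.75 / 1.257 = 5830.35.
Real value added 2016 = 8510.63 / 1.434 = 5934.89.
Real growth = 5934.89 / 5830.35 − 1 = 0.0179.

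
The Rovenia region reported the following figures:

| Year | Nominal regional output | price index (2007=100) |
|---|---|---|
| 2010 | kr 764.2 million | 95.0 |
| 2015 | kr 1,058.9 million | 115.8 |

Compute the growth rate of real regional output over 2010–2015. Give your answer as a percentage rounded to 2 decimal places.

13.67%

Deflate each year: 2010 → 764.2/0.950 = 804.42; 2015 → 1058.9/1.158 = 914.42.
So real regional output changed by 914.42/804.42 − 1 = 0.1367, i.e. 13.67%.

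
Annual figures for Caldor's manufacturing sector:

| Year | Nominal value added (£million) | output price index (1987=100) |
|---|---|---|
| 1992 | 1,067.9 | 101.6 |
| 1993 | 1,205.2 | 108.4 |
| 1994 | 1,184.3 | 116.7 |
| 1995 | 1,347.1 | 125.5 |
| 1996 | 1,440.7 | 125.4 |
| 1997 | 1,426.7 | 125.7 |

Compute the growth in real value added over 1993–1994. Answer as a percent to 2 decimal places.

-8.72%

Real value added 1993 = 1205.2/1.084 = 1111.81.
Real value added 1994 = 1184.3/1.167 = 1014.82.
Change = 1014.82/1111.81 − 1 = -0.0872.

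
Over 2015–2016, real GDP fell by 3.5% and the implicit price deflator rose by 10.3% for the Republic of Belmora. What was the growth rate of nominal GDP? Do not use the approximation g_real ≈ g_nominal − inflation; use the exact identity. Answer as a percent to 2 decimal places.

6.44%

(1 + g_nom) = (1 + g_real)(1 + π) = 0.9650 × 1.1030 = 1.06440.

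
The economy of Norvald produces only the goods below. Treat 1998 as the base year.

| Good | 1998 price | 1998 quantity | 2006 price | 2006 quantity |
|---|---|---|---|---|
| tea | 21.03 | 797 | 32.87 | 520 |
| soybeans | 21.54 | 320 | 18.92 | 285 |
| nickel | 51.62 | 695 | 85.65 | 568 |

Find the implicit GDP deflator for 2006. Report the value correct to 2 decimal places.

Nominal GDP 2006 = 32.87·520 + 18.92·285 + 85.65·568 = 71133.80.
Real GDP 2006 (at 1998 prices) = 21.03·520 + 21.54·285 + 51.62·568 = 46394.66.
Deflator = Nominal/Real × 100 = 71133.80/46394.66 × 100 = 153.323.

153.32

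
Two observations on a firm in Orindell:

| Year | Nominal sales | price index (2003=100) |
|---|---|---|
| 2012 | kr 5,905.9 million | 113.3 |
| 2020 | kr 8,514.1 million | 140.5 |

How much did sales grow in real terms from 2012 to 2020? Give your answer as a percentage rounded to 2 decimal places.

16.25%

Real sales 2012 = 5905.9 / 1.133 = 5212.62.
Real sales 2020 = 8514.1 / 1.405 = 6059.86.
Real growth = 6059.86 / 5212.62 − 1 = 0.1625.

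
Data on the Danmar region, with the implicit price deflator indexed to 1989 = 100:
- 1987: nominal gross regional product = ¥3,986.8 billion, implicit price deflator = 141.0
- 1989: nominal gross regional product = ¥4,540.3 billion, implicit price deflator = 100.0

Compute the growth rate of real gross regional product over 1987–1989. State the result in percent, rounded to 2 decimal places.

60.58%

Real gross regional product 1987 = 3986.8 / 1.410 = 2827.52.
Real gross regional product 1989 = 4540.3 / 1.000 = 4540.30.
Real growth = 4540.30 / 2827.52 − 1 = 0.6058.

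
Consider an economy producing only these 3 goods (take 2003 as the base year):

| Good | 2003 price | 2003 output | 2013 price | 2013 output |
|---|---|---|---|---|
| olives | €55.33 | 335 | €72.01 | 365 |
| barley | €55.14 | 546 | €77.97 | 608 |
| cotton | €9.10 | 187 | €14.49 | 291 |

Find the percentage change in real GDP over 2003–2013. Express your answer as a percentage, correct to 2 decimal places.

11.97%

Real GDP 2003 = Nominal GDP 2003 = 55.33·335 + 55.14·546 + 9.10·187 = 50343.69.
Real GDP 2013 (at 2003 prices) = 55.33·365 + 55.14·608 + 9.10·291 = 56368.67.
Real growth = 56368.67/50343.69 − 1 = 0.1197.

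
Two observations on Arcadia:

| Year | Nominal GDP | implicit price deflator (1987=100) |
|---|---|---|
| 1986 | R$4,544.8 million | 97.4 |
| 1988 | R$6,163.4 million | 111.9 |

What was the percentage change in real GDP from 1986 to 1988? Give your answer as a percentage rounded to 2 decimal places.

Deflate each year: 1986 → 4544.8/0.974 = 4666.12; 1988 → 6163.4/1.119 = 5507.95.
So real GDP changed by 5507.95/4666.12 − 1 = 0.1804, i.e. 18.04%.

18.04%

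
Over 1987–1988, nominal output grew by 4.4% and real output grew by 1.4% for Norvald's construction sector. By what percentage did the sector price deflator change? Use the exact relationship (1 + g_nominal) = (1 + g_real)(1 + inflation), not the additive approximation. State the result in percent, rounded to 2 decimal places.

(1 + g_nom) = (1 + g_real)(1 + π), so π = 1.0440 / 1.0140 − 1 = 0.02959.

2.96%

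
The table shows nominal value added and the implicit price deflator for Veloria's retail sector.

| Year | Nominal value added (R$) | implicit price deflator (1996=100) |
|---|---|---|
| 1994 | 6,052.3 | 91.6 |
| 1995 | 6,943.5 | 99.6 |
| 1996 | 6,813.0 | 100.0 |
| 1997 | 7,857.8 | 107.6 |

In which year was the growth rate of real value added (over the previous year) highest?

1995: real = 6943.5/0.996 = 6971.39; growth vs 1994 (6607.31) = 5.51%.
1996: real = 6813.0/1.000 = 6813.00; growth vs 1995 (6971.39) = -2.27%.
1997: real = 7857.8/1.076 = 7302.79; growth vs 1996 (6813.00) = 7.19%.

1997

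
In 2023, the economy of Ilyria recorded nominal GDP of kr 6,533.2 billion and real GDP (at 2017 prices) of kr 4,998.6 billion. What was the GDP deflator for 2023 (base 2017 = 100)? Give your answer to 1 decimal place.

130.7

GDP deflator = (Nominal / Real) × 100 = 6533.2 / 4998.6 × 100 = 130.70.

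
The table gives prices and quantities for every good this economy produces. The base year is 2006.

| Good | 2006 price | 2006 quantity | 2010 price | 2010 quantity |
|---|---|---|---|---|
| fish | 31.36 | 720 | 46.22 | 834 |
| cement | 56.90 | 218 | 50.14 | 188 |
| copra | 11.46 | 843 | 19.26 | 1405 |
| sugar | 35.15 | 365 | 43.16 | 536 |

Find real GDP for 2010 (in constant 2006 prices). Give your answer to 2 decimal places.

Real GDP 2010 = Σ (p_2006 × q_2010) = 31.36·834 + 56.90·188 + 11.46·1405 + 35.15·536 = 71793.14.

71793.14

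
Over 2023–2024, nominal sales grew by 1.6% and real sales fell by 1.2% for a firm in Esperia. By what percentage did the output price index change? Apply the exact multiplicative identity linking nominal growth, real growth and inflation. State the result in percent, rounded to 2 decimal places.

(1 + g_nom) = (1 + g_real)(1 + π), so π = 1.0160 / 0.9880 − 1 = 0.02834.

2.83%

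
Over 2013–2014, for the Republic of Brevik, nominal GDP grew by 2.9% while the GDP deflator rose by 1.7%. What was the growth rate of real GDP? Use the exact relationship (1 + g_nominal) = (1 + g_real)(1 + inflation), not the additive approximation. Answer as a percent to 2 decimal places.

1.18%

(1 + g_nom) = (1 + g_real)(1 + π), so g_real = 1.0290 / 1.0170 − 1 = 0.01180.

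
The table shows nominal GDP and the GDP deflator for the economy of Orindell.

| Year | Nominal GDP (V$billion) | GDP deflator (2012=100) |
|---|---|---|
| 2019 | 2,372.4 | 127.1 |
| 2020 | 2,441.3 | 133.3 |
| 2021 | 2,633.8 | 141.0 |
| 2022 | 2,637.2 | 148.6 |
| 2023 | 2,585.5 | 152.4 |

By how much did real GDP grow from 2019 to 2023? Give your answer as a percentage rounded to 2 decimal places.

Real GDP 2019 = 2372.4/1.271 = 1866.56.
Real GDP 2023 = 2585.5/1.524 = 1696.52.
Change = 1696.52/1866.56 − 1 = -0.0911.

-9.11%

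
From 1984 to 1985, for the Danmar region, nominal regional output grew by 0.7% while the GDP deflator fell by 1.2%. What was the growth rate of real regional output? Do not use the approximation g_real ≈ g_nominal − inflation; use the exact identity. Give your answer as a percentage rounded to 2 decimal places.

1.92%

(1 + g_nom) = (1 + g_real)(1 + π), so g_real = 1.0070 / 0.9880 − 1 = 0.01923.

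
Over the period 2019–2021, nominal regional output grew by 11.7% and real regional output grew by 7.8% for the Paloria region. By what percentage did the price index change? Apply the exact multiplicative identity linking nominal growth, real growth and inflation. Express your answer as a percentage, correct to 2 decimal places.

(1 + g_nom) = (1 + g_real)(1 + π), so π = 1.1170 / 1.0780 − 1 = 0.03618.

3.62%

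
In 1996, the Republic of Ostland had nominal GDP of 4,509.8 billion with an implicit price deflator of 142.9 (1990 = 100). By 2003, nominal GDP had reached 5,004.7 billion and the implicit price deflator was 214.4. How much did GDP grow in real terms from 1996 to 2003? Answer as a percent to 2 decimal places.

Real GDP 1996 = 4509.8 / 1.429 = 3155.91.
Real GDP 2003 = 5004.7 / 2.144 = 2334.28.
Real growth = 2334.28 / 3155.91 − 1 = -0.2603.

-26.03%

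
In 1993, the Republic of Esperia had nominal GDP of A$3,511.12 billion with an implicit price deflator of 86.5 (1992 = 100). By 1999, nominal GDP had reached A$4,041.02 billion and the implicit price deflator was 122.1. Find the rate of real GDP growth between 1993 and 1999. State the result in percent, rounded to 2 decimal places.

-18.46%

Deflate each year: 1993 → 3511.12/0.865 = 4059.10; 1999 → 4041.02/1.221 = 3309.60.
So real GDP changed by 3309.60/4059.10 − 1 = -0.1846, i.e. -18.46%.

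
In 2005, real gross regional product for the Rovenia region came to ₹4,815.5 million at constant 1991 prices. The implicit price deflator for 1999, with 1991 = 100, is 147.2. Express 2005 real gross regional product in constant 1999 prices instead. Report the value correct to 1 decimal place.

Real gross regional product in 1999 prices = Real gross regional product in 1991 prices × (P_1999/P_1991) = 4815.5 × 1.472 = 7088.42.

₹7,088.4 million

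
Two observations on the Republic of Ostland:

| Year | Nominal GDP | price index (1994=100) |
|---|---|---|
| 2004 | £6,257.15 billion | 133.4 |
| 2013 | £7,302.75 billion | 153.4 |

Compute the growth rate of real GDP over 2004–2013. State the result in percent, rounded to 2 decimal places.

Real GDP 2004 = 6257.15 / 1.334 = 4690.52.
Real GDP 2013 = 7302.75 / 1.534 = 4760.59.
Real growth = 4760.59 / 4690.52 − 1 = 0.0149.

1.49%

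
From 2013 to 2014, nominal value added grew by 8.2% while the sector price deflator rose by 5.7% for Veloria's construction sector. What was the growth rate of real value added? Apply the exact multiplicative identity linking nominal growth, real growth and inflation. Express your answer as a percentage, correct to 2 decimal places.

2.37%

(1 + g_nom) = (1 + g_real)(1 + π), so g_real = 1.0820 / 1.0570 − 1 = 0.02365.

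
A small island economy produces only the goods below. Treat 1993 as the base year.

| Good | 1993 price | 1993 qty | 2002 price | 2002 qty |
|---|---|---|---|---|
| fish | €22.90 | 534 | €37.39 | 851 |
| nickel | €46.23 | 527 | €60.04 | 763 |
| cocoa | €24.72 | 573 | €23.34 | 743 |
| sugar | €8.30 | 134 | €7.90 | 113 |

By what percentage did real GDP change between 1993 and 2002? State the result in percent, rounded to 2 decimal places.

Real GDP 1993 = Nominal GDP 1993 = 22.90·534 + 46.23·527 + 24.72·573 + 8.30·134 = 51868.57.
Real GDP 2002 (at 1993 prices) = 22.90·851 + 46.23·763 + 24.72·743 + 8.30·113 = 74066.25.
Real growth = 74066.25/51868.57 − 1 = 0.4280.

42.80%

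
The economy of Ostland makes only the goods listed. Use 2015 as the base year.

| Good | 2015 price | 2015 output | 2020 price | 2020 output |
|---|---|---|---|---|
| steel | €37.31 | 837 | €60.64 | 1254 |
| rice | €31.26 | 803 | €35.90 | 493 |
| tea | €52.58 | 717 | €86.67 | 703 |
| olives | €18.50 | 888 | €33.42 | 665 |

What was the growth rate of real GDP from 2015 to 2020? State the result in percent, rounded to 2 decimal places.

Real GDP 2015 = Nominal GDP 2015 = 37.31·837 + 31.26·803 + 52.58·717 + 18.50·888 = 110458.11.
Real GDP 2020 (at 2015 prices) = 37.31·1254 + 31.26·493 + 52.58·703 + 18.50·665 = 111464.16.
Real growth = 111464.16/110458.11 − 1 = 0.0091.

0.91%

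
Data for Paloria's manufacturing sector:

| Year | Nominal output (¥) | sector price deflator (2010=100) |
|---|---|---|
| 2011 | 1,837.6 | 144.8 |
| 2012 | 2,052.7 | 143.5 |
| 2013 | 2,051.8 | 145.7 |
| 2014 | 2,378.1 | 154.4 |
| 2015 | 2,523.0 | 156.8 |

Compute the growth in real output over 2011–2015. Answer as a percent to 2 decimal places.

26.79%

Real output 2011 = 1837.6/1.448 = 1269.06.
Real output 2015 = 2523.0/1.568 = 1609.06.
Change = 1609.06/1269.06 − 1 = 0.2679.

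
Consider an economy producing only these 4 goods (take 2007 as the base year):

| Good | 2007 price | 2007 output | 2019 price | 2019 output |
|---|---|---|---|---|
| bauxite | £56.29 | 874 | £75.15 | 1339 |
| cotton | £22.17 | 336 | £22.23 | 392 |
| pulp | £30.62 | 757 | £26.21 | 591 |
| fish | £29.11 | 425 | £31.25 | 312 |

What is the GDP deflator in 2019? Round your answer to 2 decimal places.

120.98

Nominal GDP 2019 = 75.15·1339 + 22.23·392 + 26.21·591 + 31.25·312 = 134580.12.
Real GDP 2019 (at 2007 prices) = 56.29·1339 + 22.17·392 + 30.62·591 + 29.11·312 = 111241.69.
Deflator = Nominal/Real × 100 = 134580.12/111241.69 × 100 = 120.980.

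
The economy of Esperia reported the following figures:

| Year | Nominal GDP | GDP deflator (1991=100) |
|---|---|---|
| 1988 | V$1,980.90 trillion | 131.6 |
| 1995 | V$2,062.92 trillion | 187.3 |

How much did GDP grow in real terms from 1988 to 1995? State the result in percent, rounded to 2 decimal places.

-26.83%

Deflate each year: 1988 → 1980.90/1.316 = 1505.24; 1995 → 2062.92/1.873 = 1101.40.
So real GDP changed by 1101.40/1505.24 − 1 = -0.2683, i.e. -26.83%.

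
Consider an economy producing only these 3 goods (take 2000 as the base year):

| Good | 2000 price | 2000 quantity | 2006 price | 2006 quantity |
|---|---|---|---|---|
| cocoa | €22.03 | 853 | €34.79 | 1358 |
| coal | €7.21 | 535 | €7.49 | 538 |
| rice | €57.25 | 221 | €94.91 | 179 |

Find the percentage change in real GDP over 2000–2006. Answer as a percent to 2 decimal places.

Real GDP 2000 = Nominal GDP 2000 = 22.03·853 + 7.21·535 + 57.25·221 = 35301.19.
Real GDP 2006 (at 2000 prices) = 22.03·1358 + 7.21·538 + 57.25·179 = 44043.47.
Real growth = 44043.47/35301.19 − 1 = 0.2476.

24.76%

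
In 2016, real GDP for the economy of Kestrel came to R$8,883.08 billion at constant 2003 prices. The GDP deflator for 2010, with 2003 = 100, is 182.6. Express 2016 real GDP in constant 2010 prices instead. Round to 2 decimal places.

Real GDP in 2010 prices = Real GDP in 2003 prices × (P_2010/P_2003) = 8883.08 × 1.826 = 16220.50.

R$16,220.50 billion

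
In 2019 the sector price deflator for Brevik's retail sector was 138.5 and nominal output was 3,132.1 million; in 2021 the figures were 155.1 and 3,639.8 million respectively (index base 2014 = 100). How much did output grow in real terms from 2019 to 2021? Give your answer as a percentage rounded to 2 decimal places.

Deflate each year: 2019 → 3132.1/1.385 = 2261.44; 2021 → 3639.8/1.551 = 2346.74.
So real output changed by 2346.74/2261.44 − 1 = 0.0377, i.e. 3.77%.

3.77%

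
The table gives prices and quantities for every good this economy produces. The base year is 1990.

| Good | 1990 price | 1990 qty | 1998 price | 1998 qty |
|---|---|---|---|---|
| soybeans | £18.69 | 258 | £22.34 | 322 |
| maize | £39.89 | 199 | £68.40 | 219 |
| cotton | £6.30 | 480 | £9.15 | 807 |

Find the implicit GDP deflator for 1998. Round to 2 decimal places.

148.99

Nominal GDP 1998 = 22.34·322 + 68.40·219 + 9.15·807 = 29557.13.
Real GDP 1998 (at 1990 prices) = 18.69·322 + 39.89·219 + 6.30·807 = 19838.19.
Deflator = Nominal/Real × 100 = 29557.13/19838.19 × 100 = 148.991.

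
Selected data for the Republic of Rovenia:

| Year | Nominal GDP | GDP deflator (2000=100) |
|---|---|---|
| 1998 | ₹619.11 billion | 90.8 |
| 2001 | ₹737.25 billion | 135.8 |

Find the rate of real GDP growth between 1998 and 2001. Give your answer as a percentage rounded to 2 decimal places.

-20.38%

Deflate each year: 1998 → 619.11/0.908 = 681.84; 2001 → 737.25/1.358 = 542.89.
So real GDP changed by 542.89/681.84 − 1 = -0.2038, i.e. -20.38%.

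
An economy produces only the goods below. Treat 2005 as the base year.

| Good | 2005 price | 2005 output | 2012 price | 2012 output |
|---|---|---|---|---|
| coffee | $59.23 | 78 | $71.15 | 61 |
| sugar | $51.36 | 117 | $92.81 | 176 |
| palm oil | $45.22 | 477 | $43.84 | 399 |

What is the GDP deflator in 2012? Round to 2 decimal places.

124.34

Nominal GDP 2012 = 71.15·61 + 92.81·176 + 43.84·399 = 38166.87.
Real GDP 2012 (at 2005 prices) = 59.23·61 + 51.36·176 + 45.22·399 = 30695.17.
Deflator = Nominal/Real × 100 = 38166.87/30695.17 × 100 = 124.342.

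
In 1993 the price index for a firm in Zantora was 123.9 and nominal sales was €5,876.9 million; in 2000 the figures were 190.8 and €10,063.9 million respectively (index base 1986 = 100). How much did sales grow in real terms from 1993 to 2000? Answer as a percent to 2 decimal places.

11.20%

Deflate each year: 1993 → 5876.9/1.239 = 4743.26; 2000 → 10063.9/1.908 = 5274.58.
So real sales changed by 5274.58/4743.26 − 1 = 0.1120, i.e. 11.20%.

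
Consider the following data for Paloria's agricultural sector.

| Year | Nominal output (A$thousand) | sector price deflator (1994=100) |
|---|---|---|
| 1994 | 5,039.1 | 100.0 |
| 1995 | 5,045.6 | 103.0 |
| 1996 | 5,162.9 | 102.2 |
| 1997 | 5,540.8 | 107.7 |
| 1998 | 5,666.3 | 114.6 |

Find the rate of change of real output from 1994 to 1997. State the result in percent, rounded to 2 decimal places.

2.09%

Real output 1994 = 5039.1/1.000 = 5039.10.
Real output 1997 = 5540.8/1.077 = 5144.66.
Change = 5144.66/5039.10 − 1 = 0.0209.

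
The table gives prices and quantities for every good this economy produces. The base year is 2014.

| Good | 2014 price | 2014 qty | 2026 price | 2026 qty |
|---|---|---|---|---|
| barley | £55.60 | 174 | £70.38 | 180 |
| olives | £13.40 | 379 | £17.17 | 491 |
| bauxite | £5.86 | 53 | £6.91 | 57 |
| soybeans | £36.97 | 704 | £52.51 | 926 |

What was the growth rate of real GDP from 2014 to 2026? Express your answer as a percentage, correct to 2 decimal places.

24.50%

Real GDP 2014 = Nominal GDP 2014 = 55.60·174 + 13.40·379 + 5.86·53 + 36.97·704 = 41090.46.
Real GDP 2026 (at 2014 prices) = 55.60·180 + 13.40·491 + 5.86·57 + 36.97·926 = 51155.64.
Real growth = 51155.64/41090.46 − 1 = 0.2450.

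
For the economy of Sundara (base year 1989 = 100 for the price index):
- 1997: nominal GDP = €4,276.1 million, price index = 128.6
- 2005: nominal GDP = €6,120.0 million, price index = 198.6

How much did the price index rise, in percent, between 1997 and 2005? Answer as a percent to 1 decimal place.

54.4%

Price-level change = 198.6 / 128.6 − 1 = 0.5443.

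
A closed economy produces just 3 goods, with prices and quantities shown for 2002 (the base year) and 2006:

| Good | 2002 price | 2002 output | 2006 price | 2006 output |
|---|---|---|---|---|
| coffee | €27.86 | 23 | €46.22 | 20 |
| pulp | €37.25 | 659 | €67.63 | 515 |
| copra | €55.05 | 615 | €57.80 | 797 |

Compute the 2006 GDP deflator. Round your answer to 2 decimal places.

Nominal GDP 2006 = 46.22·20 + 67.63·515 + 57.80·797 = 81820.45.
Real GDP 2006 (at 2002 prices) = 27.86·20 + 37.25·515 + 55.05·797 = 63615.80.
Deflator = Nominal/Real × 100 = 81820.45/63615.80 × 100 = 128.617.

128.62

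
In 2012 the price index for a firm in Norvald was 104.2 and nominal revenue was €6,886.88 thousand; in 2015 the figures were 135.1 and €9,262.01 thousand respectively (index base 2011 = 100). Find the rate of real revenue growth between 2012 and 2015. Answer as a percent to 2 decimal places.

3.73%

Real revenue 2012 = 6886.88 / 1.042 = 6609.29.
Real revenue 2015 = 9262.01 / 1.351 = 6855.67.
Real growth = 6855.67 / 6609.29 − 1 = 0.0373.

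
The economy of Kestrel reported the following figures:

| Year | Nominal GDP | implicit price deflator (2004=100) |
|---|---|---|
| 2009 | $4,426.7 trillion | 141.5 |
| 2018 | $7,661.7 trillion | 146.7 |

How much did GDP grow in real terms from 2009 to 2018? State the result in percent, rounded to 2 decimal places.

66.94%

Real GDP 2009 = 4426.7 / 1.415 = 3128.41.
Real GDP 2018 = 7661.7 / 1.467 = 5222.70.
Real growth = 5222.70 / 3128.41 − 1 = 0.6694.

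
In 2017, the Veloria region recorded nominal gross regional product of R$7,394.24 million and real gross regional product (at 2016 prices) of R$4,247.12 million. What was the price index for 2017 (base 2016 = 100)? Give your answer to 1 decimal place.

price index = (Nominal / Real) × 100 = 7394.24 / 4247.12 × 100 = 174.10.

174.1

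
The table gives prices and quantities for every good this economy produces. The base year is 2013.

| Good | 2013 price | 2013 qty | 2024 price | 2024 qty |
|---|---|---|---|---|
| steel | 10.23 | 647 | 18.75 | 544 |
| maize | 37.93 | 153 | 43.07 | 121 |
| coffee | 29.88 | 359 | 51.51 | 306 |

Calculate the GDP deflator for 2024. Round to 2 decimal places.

161.54

Nominal GDP 2024 = 18.75·544 + 43.07·121 + 51.51·306 = 31173.53.
Real GDP 2024 (at 2013 prices) = 10.23·544 + 37.93·121 + 29.88·306 = 19297.93.
Deflator = Nominal/Real × 100 = 31173.53/19297.93 × 100 = 161.538.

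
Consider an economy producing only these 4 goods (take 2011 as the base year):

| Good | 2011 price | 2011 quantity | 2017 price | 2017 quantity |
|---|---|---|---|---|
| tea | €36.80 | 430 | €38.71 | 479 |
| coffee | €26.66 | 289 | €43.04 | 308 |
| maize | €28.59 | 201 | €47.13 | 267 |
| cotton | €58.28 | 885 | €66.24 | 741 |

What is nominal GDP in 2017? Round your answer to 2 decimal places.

€93465.96

Nominal GDP 2017 = Σ (p_2017 × q_2017) = 38.71·479 + 43.04·308 + 47.13·267 + 66.24·741 = 93465.96.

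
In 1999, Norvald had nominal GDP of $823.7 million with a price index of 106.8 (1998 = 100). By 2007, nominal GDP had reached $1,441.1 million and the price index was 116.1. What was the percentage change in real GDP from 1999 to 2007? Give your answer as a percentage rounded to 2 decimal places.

Deflate each year: 1999 → 823.7/1.068 = 771.25; 2007 → 1441.1/1.161 = 1241.26.
So real GDP changed by 1241.26/771.25 − 1 = 0.6094, i.e. 60.94%.

60.94%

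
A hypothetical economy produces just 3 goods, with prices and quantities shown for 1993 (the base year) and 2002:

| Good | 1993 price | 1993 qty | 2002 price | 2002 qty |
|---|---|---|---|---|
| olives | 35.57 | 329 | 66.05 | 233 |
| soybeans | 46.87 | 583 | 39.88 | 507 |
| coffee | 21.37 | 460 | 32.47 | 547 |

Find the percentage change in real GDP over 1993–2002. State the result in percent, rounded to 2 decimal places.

-10.47%

Real GDP 1993 = Nominal GDP 1993 = 35.57·329 + 46.87·583 + 21.37·460 = 48857.94.
Real GDP 2002 (at 1993 prices) = 35.57·233 + 46.87·507 + 21.37·547 = 43740.29.
Real growth = 43740.29/48857.94 − 1 = -0.1047.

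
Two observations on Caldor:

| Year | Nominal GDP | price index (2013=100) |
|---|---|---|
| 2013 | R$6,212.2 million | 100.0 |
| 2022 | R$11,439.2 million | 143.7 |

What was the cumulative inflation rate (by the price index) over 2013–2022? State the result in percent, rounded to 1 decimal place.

43.7%

Price-level change = 143.7 / 100.0 − 1 = 0.4370.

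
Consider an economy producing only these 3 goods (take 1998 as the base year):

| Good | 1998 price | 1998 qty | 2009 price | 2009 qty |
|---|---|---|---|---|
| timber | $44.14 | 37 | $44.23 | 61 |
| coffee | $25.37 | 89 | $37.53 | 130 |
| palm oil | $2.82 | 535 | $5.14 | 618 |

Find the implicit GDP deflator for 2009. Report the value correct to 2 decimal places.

139.05

Nominal GDP 2009 = 44.23·61 + 37.53·130 + 5.14·618 = 10753.45.
Real GDP 2009 (at 1998 prices) = 44.14·61 + 25.37·130 + 2.82·618 = 7733.40.
Deflator = Nominal/Real × 100 = 10753.45/7733.40 × 100 = 139.052.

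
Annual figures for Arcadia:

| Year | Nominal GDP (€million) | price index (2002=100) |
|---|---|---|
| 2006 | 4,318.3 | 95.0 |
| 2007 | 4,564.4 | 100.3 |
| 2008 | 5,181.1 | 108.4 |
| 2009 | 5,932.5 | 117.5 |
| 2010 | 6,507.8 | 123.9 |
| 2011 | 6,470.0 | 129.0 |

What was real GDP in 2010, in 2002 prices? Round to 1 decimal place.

€5,252.5 million

Real GDP 2010 = 6507.8 / 1.239 = 5252.46.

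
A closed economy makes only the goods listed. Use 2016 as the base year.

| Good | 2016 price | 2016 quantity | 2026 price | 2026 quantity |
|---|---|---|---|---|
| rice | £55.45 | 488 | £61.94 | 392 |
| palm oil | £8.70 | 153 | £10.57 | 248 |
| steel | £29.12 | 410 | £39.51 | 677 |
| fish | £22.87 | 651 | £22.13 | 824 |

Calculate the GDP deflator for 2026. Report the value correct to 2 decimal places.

115.10

Nominal GDP 2026 = 61.94·392 + 10.57·248 + 39.51·677 + 22.13·824 = 71885.23.
Real GDP 2026 (at 2016 prices) = 55.45·392 + 8.70·248 + 29.12·677 + 22.87·824 = 62453.12.
Deflator = Nominal/Real × 100 = 71885.23/62453.12 × 100 = 115.103.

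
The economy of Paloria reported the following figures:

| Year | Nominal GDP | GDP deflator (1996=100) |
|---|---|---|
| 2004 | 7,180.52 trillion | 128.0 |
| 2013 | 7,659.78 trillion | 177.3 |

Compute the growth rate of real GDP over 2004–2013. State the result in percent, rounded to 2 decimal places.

-22.99%

Real GDP 2004 = 7180.52 / 1.280 = 5609.78.
Real GDP 2013 = 7659.78 / 1.773 = 4320.24.
Real growth = 4320.24 / 5609.78 − 1 = -0.2299.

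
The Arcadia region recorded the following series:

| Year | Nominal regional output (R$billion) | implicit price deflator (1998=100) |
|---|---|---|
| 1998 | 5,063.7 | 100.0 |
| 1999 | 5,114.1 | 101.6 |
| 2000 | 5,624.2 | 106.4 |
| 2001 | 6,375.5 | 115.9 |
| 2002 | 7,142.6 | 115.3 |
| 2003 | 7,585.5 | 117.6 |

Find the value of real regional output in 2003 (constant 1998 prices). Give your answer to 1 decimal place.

Real regional output 2003 = 7585.5 / 1.176 = 6450.26.

R$6,450.3 billion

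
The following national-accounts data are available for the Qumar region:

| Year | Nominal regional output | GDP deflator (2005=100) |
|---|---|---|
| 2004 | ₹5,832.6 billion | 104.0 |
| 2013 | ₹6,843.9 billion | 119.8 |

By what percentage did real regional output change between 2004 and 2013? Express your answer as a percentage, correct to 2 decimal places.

Real regional output 2004 = 5832.6 / 1.040 = 5608.27.
Real regional output 2013 = 6843.9 / 1.198 = 5712.77.
Real growth = 5712.77 / 5608.27 − 1 = 0.0186.

1.86%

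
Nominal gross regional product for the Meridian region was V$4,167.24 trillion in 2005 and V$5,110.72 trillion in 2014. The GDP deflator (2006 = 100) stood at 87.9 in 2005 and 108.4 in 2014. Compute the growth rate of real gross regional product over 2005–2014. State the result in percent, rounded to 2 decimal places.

Real gross regional product 2005 = 4167.24 / 0.879 = 4740.89.
Real gross regional product 2014 = 5110.72 / 1.084 = 4714.69.
Real growth = 4714.69 / 4740.89 − 1 = -0.0055.

-0.55%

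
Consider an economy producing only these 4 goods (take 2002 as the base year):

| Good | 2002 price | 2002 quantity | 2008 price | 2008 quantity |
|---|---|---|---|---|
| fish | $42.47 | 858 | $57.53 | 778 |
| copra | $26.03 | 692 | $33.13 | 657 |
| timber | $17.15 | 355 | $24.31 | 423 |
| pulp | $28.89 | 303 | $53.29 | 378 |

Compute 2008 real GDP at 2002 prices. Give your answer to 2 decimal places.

Real GDP 2008 = Σ (p_2002 × q_2008) = 42.47·778 + 26.03·657 + 17.15·423 + 28.89·378 = 68318.24.

$68318.24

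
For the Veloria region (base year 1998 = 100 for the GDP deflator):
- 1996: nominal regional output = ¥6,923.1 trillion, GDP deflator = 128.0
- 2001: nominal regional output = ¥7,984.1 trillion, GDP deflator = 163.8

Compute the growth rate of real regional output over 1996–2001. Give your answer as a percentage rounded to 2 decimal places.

-9.88%

Deflate each year: 1996 → 6923.1/1.280 = 5408.67; 2001 → 7984.1/1.638 = 4874.30.
So real regional output changed by 4874.30/5408.67 − 1 = -0.0988, i.e. -9.88%.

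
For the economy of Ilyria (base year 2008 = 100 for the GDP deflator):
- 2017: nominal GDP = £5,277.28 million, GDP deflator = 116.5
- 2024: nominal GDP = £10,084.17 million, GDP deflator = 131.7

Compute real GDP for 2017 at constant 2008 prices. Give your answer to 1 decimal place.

Real GDP = Nominal / (GDP deflator/100) = 5277.28 / 1.165 = 4529.85.

£4,529.9 million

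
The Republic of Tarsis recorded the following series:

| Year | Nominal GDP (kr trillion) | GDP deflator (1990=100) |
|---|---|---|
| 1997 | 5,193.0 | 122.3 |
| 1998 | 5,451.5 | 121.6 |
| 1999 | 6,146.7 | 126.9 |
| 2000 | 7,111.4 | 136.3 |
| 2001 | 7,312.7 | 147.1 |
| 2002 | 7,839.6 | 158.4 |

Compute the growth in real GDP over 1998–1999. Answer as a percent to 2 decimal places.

8.04%

Real GDP 1998 = 5451.5/1.216 = 4483.14.
Real GDP 1999 = 6146.7/1.269 = 4843.74.
Change = 4843.74/4483.14 − 1 = 0.0804.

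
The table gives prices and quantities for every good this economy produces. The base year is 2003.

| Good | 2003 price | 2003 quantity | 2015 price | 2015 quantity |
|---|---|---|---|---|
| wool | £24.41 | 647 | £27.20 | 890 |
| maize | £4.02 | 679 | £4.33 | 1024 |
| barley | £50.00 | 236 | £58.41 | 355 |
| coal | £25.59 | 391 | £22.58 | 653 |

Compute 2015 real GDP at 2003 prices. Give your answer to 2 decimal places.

£60301.65

Real GDP 2015 = Σ (p_2003 × q_2015) = 24.41·890 + 4.02·1024 + 50.00·355 + 25.59·653 = 60301.65.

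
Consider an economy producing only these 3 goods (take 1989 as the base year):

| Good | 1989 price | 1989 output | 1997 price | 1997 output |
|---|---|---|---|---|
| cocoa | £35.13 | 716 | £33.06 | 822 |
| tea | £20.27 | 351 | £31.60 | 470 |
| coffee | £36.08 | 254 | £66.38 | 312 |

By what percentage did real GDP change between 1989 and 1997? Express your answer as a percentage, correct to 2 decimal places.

19.86%

Real GDP 1989 = Nominal GDP 1989 = 35.13·716 + 20.27·351 + 36.08·254 = 41432.17.
Real GDP 1997 (at 1989 prices) = 35.13·822 + 20.27·470 + 36.08·312 = 49660.72.
Real growth = 49660.72/41432.17 − 1 = 0.1986.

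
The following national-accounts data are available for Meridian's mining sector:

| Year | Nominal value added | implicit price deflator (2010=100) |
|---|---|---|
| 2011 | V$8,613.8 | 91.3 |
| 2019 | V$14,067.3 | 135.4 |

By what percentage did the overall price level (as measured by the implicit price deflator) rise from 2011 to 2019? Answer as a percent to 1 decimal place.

48.3%

Price-level change = 135.4 / 91.3 − 1 = 0.4830.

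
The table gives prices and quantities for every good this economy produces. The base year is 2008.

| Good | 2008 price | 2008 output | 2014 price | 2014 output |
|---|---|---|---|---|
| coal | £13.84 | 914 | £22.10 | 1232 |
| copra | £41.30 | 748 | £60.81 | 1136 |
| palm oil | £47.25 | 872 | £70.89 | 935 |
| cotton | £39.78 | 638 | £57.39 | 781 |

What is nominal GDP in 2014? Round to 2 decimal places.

£207411.10

Nominal GDP 2014 = Σ (p_2014 × q_2014) = 22.10·1232 + 60.81·1136 + 70.89·935 + 57.39·781 = 207411.10.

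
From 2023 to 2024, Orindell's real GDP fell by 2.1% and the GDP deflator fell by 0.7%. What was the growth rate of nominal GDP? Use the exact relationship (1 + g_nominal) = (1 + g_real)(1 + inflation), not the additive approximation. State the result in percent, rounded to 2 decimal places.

-2.79%

(1 + g_nom) = (1 + g_real)(1 + π) = 0.9790 × 0.9930 = 0.97215.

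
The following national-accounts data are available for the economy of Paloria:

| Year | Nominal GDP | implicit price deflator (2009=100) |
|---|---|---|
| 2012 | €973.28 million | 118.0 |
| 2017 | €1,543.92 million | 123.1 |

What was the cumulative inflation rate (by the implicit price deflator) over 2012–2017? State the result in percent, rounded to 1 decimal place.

Price-level change = 123.1 / 118.0 − 1 = 0.0432.

4.3%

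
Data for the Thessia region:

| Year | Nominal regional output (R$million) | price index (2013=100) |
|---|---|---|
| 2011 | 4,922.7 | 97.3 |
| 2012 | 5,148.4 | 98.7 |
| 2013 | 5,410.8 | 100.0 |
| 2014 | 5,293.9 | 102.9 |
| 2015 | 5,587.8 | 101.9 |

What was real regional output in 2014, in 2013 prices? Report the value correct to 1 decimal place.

Real regional output 2014 = 5293.9 / 1.029 = 5144.70.

R$5,144.7 million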